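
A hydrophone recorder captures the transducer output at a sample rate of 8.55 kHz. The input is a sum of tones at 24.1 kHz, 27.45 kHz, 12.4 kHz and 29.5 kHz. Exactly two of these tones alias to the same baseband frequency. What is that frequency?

3.85 kHz

fs/2 = 4.275 kHz.
24.1 kHz mod fs = 7 kHz.
7 kHz > fs/2 = 4.275 kHz, folds to fs − 7 kHz = 1.55 kHz.
27.45 kHz mod fs = 1.8 kHz.
1.8 kHz ≤ fs/2 = 4.275 kHz, appears at 1.8 kHz.
12.4 kHz mod fs = 3.85 kHz.
3.85 kHz ≤ fs/2 = 4.275 kHz, appears at 3.85 kHz.
29.5 kHz mod fs = 3.85 kHz.
3.85 kHz ≤ fs/2 = 4.275 kHz, appears at 3.85 kHz.
12.4 kHz and 29.5 kHz both map to 3.85 kHz.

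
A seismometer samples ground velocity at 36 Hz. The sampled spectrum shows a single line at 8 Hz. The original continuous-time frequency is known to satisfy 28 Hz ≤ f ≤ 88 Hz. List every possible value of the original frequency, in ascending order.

28 Hz, 44 Hz, 64 Hz, 80 Hz

Frequencies that alias to 8 Hz are k·fs ± 8 Hz for integer k ≥ 0.
k=0: 8 Hz.
k=1: 28 Hz, 44 Hz.
k=2: 64 Hz, 80 Hz.
k=3: 100 Hz, 116 Hz.
Within [28 Hz, 88 Hz]: 28 Hz, 44 Hz, 64 Hz, 80 Hz.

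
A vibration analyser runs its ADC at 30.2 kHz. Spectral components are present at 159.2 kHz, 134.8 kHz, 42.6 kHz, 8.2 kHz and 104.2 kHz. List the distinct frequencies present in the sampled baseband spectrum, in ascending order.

8.2 kHz, 12.4 kHz, 13.6 kHz, 14 kHz

fs/2 = 15.1 kHz.
159.2 kHz mod fs = 8.2 kHz.
8.2 kHz ≤ fs/2 = 15.1 kHz, appears at 8.2 kHz.
134.8 kHz mod fs = 14 kHz.
14 kHz ≤ fs/2 = 15.1 kHz, appears at 14 kHz.
42.6 kHz mod fs = 12.4 kHz.
12.4 kHz ≤ fs/2 = 15.1 kHz, appears at 12.4 kHz.
8.2 kHz ≤ fs/2 = 15.1 kHz, passes unchanged.
104.2 kHz mod fs = 13.6 kHz.
13.6 kHz ≤ fs/2 = 15.1 kHz, appears at 13.6 kHz.
Distinct values: {8.2 kHz, 12.4 kHz, 13.6 kHz, 14 kHz}.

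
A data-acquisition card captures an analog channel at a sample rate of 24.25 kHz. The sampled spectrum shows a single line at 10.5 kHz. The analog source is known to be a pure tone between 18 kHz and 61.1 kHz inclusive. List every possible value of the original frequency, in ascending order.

34.75 kHz, 38 kHz, 59 kHz

Frequencies that alias to 10.5 kHz are k·fs ± 10.5 kHz for integer k ≥ 0.
k=0: 10.5 kHz.
k=1: 13.75 kHz, 34.75 kHz.
k=2: 38 kHz, 59 kHz.
k=3: 62.25 kHz, 83.25 kHz.
Within [18 kHz, 61.1 kHz]: 34.75 kHz, 38 kHz, 59 kHz.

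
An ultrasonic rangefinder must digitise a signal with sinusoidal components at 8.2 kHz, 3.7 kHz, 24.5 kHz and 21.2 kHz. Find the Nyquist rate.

49 kHz

Highest-frequency component: 24.5 kHz.
Nyquist rate = 2 × 24.5 kHz = 49 kHz.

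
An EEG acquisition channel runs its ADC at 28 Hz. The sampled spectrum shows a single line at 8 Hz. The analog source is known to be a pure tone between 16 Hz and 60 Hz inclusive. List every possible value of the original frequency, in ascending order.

Frequencies that alias to 8 Hz are k·fs ± 8 Hz for integer k ≥ 0.
k=0: 8 Hz.
k=1: 20 Hz, 36 Hz.
k=2: 48 Hz, 64 Hz.
k=3: 76 Hz, 92 Hz.
Within [16 Hz, 60 Hz]: 20 Hz, 36 Hz, 48 Hz.

20 Hz, 36 Hz, 48 Hz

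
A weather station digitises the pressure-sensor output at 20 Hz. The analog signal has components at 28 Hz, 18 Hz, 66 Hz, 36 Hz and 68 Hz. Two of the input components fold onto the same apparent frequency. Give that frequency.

8 Hz

fs/2 = 10 Hz.
28 Hz mod fs = 8 Hz.
8 Hz ≤ fs/2 = 10 Hz, appears at 8 Hz.
18 Hz > fs/2 = 10 Hz, folds to fs − 18 Hz = 2 Hz.
66 Hz mod fs = 6 Hz.
6 Hz ≤ fs/2 = 10 Hz, appears at 6 Hz.
36 Hz mod fs = 16 Hz.
16 Hz > fs/2 = 10 Hz, folds to fs − 16 Hz = 4 Hz.
68 Hz mod fs = 8 Hz.
8 Hz ≤ fs/2 = 10 Hz, appears at 8 Hz.
28 Hz and 68 Hz both map to 8 Hz.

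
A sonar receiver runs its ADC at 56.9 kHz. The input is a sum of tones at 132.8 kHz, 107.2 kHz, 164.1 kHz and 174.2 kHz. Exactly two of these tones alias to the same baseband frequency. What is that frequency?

fs/2 = 28.45 kHz.
132.8 kHz mod fs = 19 kHz.
19 kHz ≤ fs/2 = 28.45 kHz, appears at 19 kHz.
107.2 kHz mod fs = 50.3 kHz.
50.3 kHz > fs/2 = 28.45 kHz, folds to fs − 50.3 kHz = 6.6 kHz.
164.1 kHz mod fs = 50.3 kHz.
50.3 kHz > fs/2 = 28.45 kHz, folds to fs − 50.3 kHz = 6.6 kHz.
174.2 kHz mod fs = 3.5 kHz.
3.5 kHz ≤ fs/2 = 28.45 kHz, appears at 3.5 kHz.
107.2 kHz and 164.1 kHz both map to 6.6 kHz.

6.6 kHz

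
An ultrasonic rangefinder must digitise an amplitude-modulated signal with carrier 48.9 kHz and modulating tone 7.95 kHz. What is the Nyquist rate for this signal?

113.7 kHz

AM sidebands sit at fc ± fm = 40.95 kHz and 56.85 kHz.
Highest-frequency component: 56.85 kHz.
Nyquist rate = 2 × 56.85 kHz = 113.7 kHz.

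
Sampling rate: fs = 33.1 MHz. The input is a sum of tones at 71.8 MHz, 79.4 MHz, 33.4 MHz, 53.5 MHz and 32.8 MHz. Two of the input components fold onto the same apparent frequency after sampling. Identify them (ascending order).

fs/2 = 16.55 MHz.
71.8 MHz mod fs = 5.6 MHz.
5.6 MHz ≤ fs/2 = 16.55 MHz, appears at 5.6 MHz.
79.4 MHz mod fs = 13.2 MHz.
13.2 MHz ≤ fs/2 = 16.55 MHz, appears at 13.2 MHz.
33.4 MHz mod fs = 0.3 MHz.
0.3 MHz ≤ fs/2 = 16.55 MHz, appears at 0.3 MHz.
53.5 MHz mod fs = 20.4 MHz.
20.4 MHz > fs/2 = 16.55 MHz, folds to fs − 20.4 MHz = 12.7 MHz.
32.8 MHz > fs/2 = 16.55 MHz, folds to fs − 32.8 MHz = 0.3 MHz.
32.8 MHz and 33.4 MHz both map to 0.3 MHz.

32.8 MHz, 33.4 MHz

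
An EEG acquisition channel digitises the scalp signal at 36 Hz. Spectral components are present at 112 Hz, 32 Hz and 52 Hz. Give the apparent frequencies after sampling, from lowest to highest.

fs/2 = 18 Hz.
112 Hz mod fs = 4 Hz.
4 Hz ≤ fs/2 = 18 Hz, appears at 4 Hz.
32 Hz > fs/2 = 18 Hz, folds to fs − 32 Hz = 4 Hz.
52 Hz mod fs = 16 Hz.
16 Hz ≤ fs/2 = 18 Hz, appears at 16 Hz.
Distinct values: {4 Hz, 16 Hz}.

4 Hz, 16 Hz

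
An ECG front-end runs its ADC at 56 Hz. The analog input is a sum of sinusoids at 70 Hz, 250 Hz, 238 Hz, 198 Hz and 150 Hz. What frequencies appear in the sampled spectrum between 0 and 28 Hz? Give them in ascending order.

fs/2 = 28 Hz.
70 Hz mod fs = 14 Hz.
14 Hz ≤ fs/2 = 28 Hz, appears at 14 Hz.
250 Hz mod fs = 26 Hz.
26 Hz ≤ fs/2 = 28 Hz, appears at 26 Hz.
238 Hz mod fs = 14 Hz.
14 Hz ≤ fs/2 = 28 Hz, appears at 14 Hz.
198 Hz mod fs = 30 Hz.
30 Hz > fs/2 = 28 Hz, folds to fs − 30 Hz = 26 Hz.
150 Hz mod fs = 38 Hz.
38 Hz > fs/2 = 28 Hz, folds to fs − 38 Hz = 18 Hz.
Distinct values: {14 Hz, 18 Hz, 26 Hz}.

14 Hz, 18 Hz, 26 Hz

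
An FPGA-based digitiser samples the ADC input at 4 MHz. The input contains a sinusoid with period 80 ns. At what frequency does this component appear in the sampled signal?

0.5 MHz

T = 80 ns → f = 1/T = 12.5 MHz.
12.5 MHz mod fs = 0.5 MHz.
0.5 MHz ≤ fs/2 = 2 MHz, appears at 0.5 MHz.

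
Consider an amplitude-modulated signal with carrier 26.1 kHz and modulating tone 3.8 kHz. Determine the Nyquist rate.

AM sidebands sit at fc ± fm = 22.3 kHz and 29.9 kHz.
Highest-frequency component: 29.9 kHz.
Nyquist rate = 2 × 29.9 kHz = 59.8 kHz.

59.8 kHz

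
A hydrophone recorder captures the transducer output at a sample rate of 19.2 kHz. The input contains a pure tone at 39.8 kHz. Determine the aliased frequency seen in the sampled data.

39.8 kHz mod fs = 1.4 kHz.
1.4 kHz ≤ fs/2 = 9.6 kHz, appears at 1.4 kHz.

1.4 kHz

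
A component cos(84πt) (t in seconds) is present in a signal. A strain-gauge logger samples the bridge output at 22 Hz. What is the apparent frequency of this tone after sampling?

2 Hz

ω = 84π rad/s → f = ω/(2π) = 42 Hz.
42 Hz mod fs = 20 Hz.
20 Hz > fs/2 = 11 Hz, folds to fs − 20 Hz = 2 Hz.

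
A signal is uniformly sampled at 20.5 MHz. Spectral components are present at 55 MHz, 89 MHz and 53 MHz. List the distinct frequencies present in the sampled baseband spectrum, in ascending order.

6.5 MHz, 7 MHz, 8.5 MHz

fs/2 = 10.25 MHz.
55 MHz mod fs = 14 MHz.
14 MHz > fs/2 = 10.25 MHz, folds to fs − 14 MHz = 6.5 MHz.
89 MHz mod fs = 7 MHz.
7 MHz ≤ fs/2 = 10.25 MHz, appears at 7 MHz.
53 MHz mod fs = 12 MHz.
12 MHz > fs/2 = 10.25 MHz, folds to fs − 12 MHz = 8.5 MHz.
Distinct values: {6.5 MHz, 7 MHz, 8.5 MHz}.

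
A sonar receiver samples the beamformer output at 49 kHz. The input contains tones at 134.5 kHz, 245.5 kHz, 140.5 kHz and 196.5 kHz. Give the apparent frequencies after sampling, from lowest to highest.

0.5 kHz, 6.5 kHz, 12.5 kHz

fs/2 = 24.5 kHz.
134.5 kHz mod fs = 36.5 kHz.
36.5 kHz > fs/2 = 24.5 kHz, folds to fs − 36.5 kHz = 12.5 kHz.
245.5 kHz mod fs = 0.5 kHz.
0.5 kHz ≤ fs/2 = 24.5 kHz, appears at 0.5 kHz.
140.5 kHz mod fs = 42.5 kHz.
42.5 kHz > fs/2 = 24.5 kHz, folds to fs − 42.5 kHz = 6.5 kHz.
196.5 kHz mod fs = 0.5 kHz.
0.5 kHz ≤ fs/2 = 24.5 kHz, appears at 0.5 kHz.
Distinct values: {0.5 kHz, 6.5 kHz, 12.5 kHz}.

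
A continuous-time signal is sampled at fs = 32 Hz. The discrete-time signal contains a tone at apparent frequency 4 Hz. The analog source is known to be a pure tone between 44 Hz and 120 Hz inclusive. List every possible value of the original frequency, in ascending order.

Frequencies that alias to 4 Hz are k·fs ± 4 Hz for integer k ≥ 0.
k=0: 4 Hz.
k=1: 28 Hz, 36 Hz.
k=2: 60 Hz, 68 Hz.
k=3: 92 Hz, 100 Hz.
k=4: 124 Hz, 132 Hz.
Within [44 Hz, 120 Hz]: 60 Hz, 68 Hz, 92 Hz, 100 Hz.

60 Hz, 68 Hz, 92 Hz, 100 Hz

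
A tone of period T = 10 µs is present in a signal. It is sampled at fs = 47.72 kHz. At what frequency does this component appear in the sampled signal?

4.56 kHz

T = 10 µs → f = 1/T = 100 kHz.
100 kHz mod fs = 4.56 kHz.
4.56 kHz ≤ fs/2 = 23.86 kHz, appears at 4.56 kHz.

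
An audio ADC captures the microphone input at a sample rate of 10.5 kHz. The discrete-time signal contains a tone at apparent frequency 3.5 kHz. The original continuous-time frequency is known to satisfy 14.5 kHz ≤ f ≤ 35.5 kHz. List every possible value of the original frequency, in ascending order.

17.5 kHz, 24.5 kHz, 28 kHz, 35 kHz

Frequencies that alias to 3.5 kHz are k·fs ± 3.5 kHz for integer k ≥ 0.
k=0: 3.5 kHz.
k=1: 7 kHz, 14 kHz.
k=2: 17.5 kHz, 24.5 kHz.
k=3: 28 kHz, 35 kHz.
k=4: 38.5 kHz, 45.5 kHz.
Within [14.5 kHz, 35.5 kHz]: 17.5 kHz, 24.5 kHz, 28 kHz, 35 kHz.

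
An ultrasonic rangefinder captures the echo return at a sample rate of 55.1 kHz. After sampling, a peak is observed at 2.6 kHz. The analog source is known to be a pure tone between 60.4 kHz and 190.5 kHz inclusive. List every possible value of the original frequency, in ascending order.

107.6 kHz, 112.8 kHz, 162.7 kHz, 167.9 kHz

Frequencies that alias to 2.6 kHz are k·fs ± 2.6 kHz for integer k ≥ 0.
k=0: 2.6 kHz.
k=1: 52.5 kHz, 57.7 kHz.
k=2: 107.6 kHz, 112.8 kHz.
k=3: 162.7 kHz, 167.9 kHz.
k=4: 217.8 kHz, 223 kHz.
Within [60.4 kHz, 190.5 kHz]: 107.6 kHz, 112.8 kHz, 162.7 kHz, 167.9 kHz.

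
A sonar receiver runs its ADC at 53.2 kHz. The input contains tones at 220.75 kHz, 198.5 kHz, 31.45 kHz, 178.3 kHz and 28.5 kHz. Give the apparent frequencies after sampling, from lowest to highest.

7.95 kHz, 14.3 kHz, 18.7 kHz, 21.75 kHz, 24.7 kHz

fs/2 = 26.6 kHz.
220.75 kHz mod fs = 7.95 kHz.
7.95 kHz ≤ fs/2 = 26.6 kHz, appears at 7.95 kHz.
198.5 kHz mod fs = 38.9 kHz.
38.9 kHz > fs/2 = 26.6 kHz, folds to fs − 38.9 kHz = 14.3 kHz.
31.45 kHz > fs/2 = 26.6 kHz, folds to fs − 31.45 kHz = 21.75 kHz.
178.3 kHz mod fs = 18.7 kHz.
18.7 kHz ≤ fs/2 = 26.6 kHz, appears at 18.7 kHz.
28.5 kHz > fs/2 = 26.6 kHz, folds to fs − 28.5 kHz = 24.7 kHz.
Distinct values: {7.95 kHz, 14.3 kHz, 18.7 kHz, 21.75 kHz, 24.7 kHz}.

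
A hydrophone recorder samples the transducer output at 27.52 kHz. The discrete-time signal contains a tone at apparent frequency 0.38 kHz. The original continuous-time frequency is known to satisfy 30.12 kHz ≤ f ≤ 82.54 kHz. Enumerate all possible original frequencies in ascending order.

Frequencies that alias to 0.38 kHz are k·fs ± 0.38 kHz for integer k ≥ 0.
k=0: 0.38 kHz.
k=1: 27.14 kHz, 27.9 kHz.
k=2: 54.66 kHz, 55.42 kHz.
k=3: 82.18 kHz, 82.94 kHz.
k=4: 109.7 kHz, 110.46 kHz.
Within [30.12 kHz, 82.54 kHz]: 54.66 kHz, 55.42 kHz, 82.18 kHz.

54.66 kHz, 55.42 kHz, 82.18 kHz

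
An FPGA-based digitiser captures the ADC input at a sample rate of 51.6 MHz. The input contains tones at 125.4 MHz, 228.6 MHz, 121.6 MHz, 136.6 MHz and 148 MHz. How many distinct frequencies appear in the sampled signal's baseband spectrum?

4

fs/2 = 25.8 MHz.
125.4 MHz mod fs = 22.2 MHz.
22.2 MHz ≤ fs/2 = 25.8 MHz, appears at 22.2 MHz.
228.6 MHz mod fs = 22.2 MHz.
22.2 MHz ≤ fs/2 = 25.8 MHz, appears at 22.2 MHz.
121.6 MHz mod fs = 18.4 MHz.
18.4 MHz ≤ fs/2 = 25.8 MHz, appears at 18.4 MHz.
136.6 MHz mod fs = 33.4 MHz.
33.4 MHz > fs/2 = 25.8 MHz, folds to fs − 33.4 MHz = 18.2 MHz.
148 MHz mod fs = 44.8 MHz.
44.8 MHz > fs/2 = 25.8 MHz, folds to fs − 44.8 MHz = 6.8 MHz.
Distinct values: {6.8 MHz, 18.2 MHz, 18.4 MHz, 22.2 MHz} → 4.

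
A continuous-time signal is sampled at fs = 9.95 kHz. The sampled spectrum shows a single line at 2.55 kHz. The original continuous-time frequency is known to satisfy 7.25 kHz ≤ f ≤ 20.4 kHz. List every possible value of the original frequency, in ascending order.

7.4 kHz, 12.5 kHz, 17.35 kHz

Frequencies that alias to 2.55 kHz are k·fs ± 2.55 kHz for integer k ≥ 0.
k=0: 2.55 kHz.
k=1: 7.4 kHz, 12.5 kHz.
k=2: 17.35 kHz, 22.45 kHz.
k=3: 27.3 kHz, 32.4 kHz.
Within [7.25 kHz, 20.4 kHz]: 7.4 kHz, 12.5 kHz, 17.35 kHz.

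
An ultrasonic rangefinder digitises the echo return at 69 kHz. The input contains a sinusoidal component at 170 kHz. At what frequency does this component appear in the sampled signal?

170 kHz mod fs = 32 kHz.
32 kHz ≤ fs/2 = 34.5 kHz, appears at 32 kHz.

32 kHz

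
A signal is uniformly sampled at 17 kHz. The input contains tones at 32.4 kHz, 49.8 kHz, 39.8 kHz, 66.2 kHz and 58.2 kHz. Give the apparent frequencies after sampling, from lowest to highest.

1.2 kHz, 1.6 kHz, 1.8 kHz, 5.8 kHz, 7.2 kHz

fs/2 = 8.5 kHz.
32.4 kHz mod fs = 15.4 kHz.
15.4 kHz > fs/2 = 8.5 kHz, folds to fs − 15.4 kHz = 1.6 kHz.
49.8 kHz mod fs = 15.8 kHz.
15.8 kHz > fs/2 = 8.5 kHz, folds to fs − 15.8 kHz = 1.2 kHz.
39.8 kHz mod fs = 5.8 kHz.
5.8 kHz ≤ fs/2 = 8.5 kHz, appears at 5.8 kHz.
66.2 kHz mod fs = 15.2 kHz.
15.2 kHz > fs/2 = 8.5 kHz, folds to fs − 15.2 kHz = 1.8 kHz.
58.2 kHz mod fs = 7.2 kHz.
7.2 kHz ≤ fs/2 = 8.5 kHz, appears at 7.2 kHz.
Distinct values: {1.2 kHz, 1.6 kHz, 1.8 kHz, 5.8 kHz, 7.2 kHz}.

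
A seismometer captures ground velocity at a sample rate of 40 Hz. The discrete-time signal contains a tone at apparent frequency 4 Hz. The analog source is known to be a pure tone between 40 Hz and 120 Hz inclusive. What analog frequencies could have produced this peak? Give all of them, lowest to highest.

Frequencies that alias to 4 Hz are k·fs ± 4 Hz for integer k ≥ 0.
k=0: 4 Hz.
k=1: 36 Hz, 44 Hz.
k=2: 76 Hz, 84 Hz.
k=3: 116 Hz, 124 Hz.
k=4: 156 Hz, 164 Hz.
Within [40 Hz, 120 Hz]: 44 Hz, 76 Hz, 84 Hz, 116 Hz.

44 Hz, 76 Hz, 84 Hz, 116 Hz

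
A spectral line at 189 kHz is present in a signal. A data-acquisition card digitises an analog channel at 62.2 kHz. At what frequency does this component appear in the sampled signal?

2.4 kHz

189 kHz mod fs = 2.4 kHz.
2.4 kHz ≤ fs/2 = 31.1 kHz, appears at 2.4 kHz.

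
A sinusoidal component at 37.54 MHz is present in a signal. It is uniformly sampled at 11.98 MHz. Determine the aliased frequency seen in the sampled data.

1.6 MHz

37.54 MHz mod fs = 1.6 MHz.
1.6 MHz ≤ fs/2 = 5.99 MHz, appears at 1.6 MHz.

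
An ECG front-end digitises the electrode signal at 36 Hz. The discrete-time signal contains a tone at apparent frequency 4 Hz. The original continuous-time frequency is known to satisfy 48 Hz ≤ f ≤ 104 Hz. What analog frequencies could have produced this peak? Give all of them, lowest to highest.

68 Hz, 76 Hz, 104 Hz

Frequencies that alias to 4 Hz are k·fs ± 4 Hz for integer k ≥ 0.
k=0: 4 Hz.
k=1: 32 Hz, 40 Hz.
k=2: 68 Hz, 76 Hz.
k=3: 104 Hz, 112 Hz.
k=4: 140 Hz, 148 Hz.
Within [48 Hz, 104 Hz]: 68 Hz, 76 Hz, 104 Hz.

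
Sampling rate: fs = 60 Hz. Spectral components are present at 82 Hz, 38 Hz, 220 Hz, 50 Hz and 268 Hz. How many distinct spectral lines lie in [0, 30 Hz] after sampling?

4

fs/2 = 30 Hz.
82 Hz mod fs = 22 Hz.
22 Hz ≤ fs/2 = 30 Hz, appears at 22 Hz.
38 Hz > fs/2 = 30 Hz, folds to fs − 38 Hz = 22 Hz.
220 Hz mod fs = 40 Hz.
40 Hz > fs/2 = 30 Hz, folds to fs − 40 Hz = 20 Hz.
50 Hz > fs/2 = 30 Hz, folds to fs − 50 Hz = 10 Hz.
268 Hz mod fs = 28 Hz.
28 Hz ≤ fs/2 = 30 Hz, appears at 28 Hz.
Distinct values: {10 Hz, 20 Hz, 22 Hz, 28 Hz} → 4.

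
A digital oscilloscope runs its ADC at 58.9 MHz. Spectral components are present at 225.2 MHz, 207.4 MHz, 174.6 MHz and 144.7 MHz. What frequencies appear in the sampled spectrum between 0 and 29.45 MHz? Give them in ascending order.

fs/2 = 29.45 MHz.
225.2 MHz mod fs = 48.5 MHz.
48.5 MHz > fs/2 = 29.45 MHz, folds to fs − 48.5 MHz = 10.4 MHz.
207.4 MHz mod fs = 30.7 MHz.
30.7 MHz > fs/2 = 29.45 MHz, folds to fs − 30.7 MHz = 28.2 MHz.
174.6 MHz mod fs = 56.8 MHz.
56.8 MHz > fs/2 = 29.45 MHz, folds to fs − 56.8 MHz = 2.1 MHz.
144.7 MHz mod fs = 26.9 MHz.
26.9 MHz ≤ fs/2 = 29.45 MHz, appears at 26.9 MHz.
Distinct values: {2.1 MHz, 10.4 MHz, 26.9 MHz, 28.2 MHz}.

2.1 MHz, 10.4 MHz, 26.9 MHz, 28.2 MHz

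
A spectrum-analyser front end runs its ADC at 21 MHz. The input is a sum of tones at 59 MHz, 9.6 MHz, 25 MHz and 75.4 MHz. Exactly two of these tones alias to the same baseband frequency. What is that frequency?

4 MHz

fs/2 = 10.5 MHz.
59 MHz mod fs = 17 MHz.
17 MHz > fs/2 = 10.5 MHz, folds to fs − 17 MHz = 4 MHz.
9.6 MHz ≤ fs/2 = 10.5 MHz, passes unchanged.
25 MHz mod fs = 4 MHz.
4 MHz ≤ fs/2 = 10.5 MHz, appears at 4 MHz.
75.4 MHz mod fs = 12.4 MHz.
12.4 MHz > fs/2 = 10.5 MHz, folds to fs − 12.4 MHz = 8.6 MHz.
25 MHz and 59 MHz both map to 4 MHz.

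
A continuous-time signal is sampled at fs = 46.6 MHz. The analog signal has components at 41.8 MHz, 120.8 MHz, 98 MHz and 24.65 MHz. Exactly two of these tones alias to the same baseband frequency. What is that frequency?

fs/2 = 23.3 MHz.
41.8 MHz > fs/2 = 23.3 MHz, folds to fs − 41.8 MHz = 4.8 MHz.
120.8 MHz mod fs = 27.6 MHz.
27.6 MHz > fs/2 = 23.3 MHz, folds to fs − 27.6 MHz = 19 MHz.
98 MHz mod fs = 4.8 MHz.
4.8 MHz ≤ fs/2 = 23.3 MHz, appears at 4.8 MHz.
24.65 MHz > fs/2 = 23.3 MHz, folds to fs − 24.65 MHz = 21.95 MHz.
41.8 MHz and 98 MHz both map to 4.8 MHz.

4.8 MHz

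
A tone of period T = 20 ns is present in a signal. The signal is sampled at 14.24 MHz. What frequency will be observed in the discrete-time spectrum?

T = 20 ns → f = 1/T = 50 MHz.
50 MHz mod fs = 7.28 MHz.
7.28 MHz > fs/2 = 7.12 MHz, folds to fs − 7.28 MHz = 6.96 MHz.

6.96 MHz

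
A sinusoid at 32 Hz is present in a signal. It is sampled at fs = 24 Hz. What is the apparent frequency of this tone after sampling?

32 Hz mod fs = 8 Hz.
8 Hz ≤ fs/2 = 12 Hz, appears at 8 Hz.

8 Hz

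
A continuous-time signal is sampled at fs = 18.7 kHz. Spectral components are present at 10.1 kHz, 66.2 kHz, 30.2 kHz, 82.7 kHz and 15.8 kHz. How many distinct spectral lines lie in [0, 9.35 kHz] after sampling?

4

fs/2 = 9.35 kHz.
10.1 kHz > fs/2 = 9.35 kHz, folds to fs − 10.1 kHz = 8.6 kHz.
66.2 kHz mod fs = 10.1 kHz.
10.1 kHz > fs/2 = 9.35 kHz, folds to fs − 10.1 kHz = 8.6 kHz.
30.2 kHz mod fs = 11.5 kHz.
11.5 kHz > fs/2 = 9.35 kHz, folds to fs − 11.5 kHz = 7.2 kHz.
82.7 kHz mod fs = 7.9 kHz.
7.9 kHz ≤ fs/2 = 9.35 kHz, appears at 7.9 kHz.
15.8 kHz > fs/2 = 9.35 kHz, folds to fs − 15.8 kHz = 2.9 kHz.
Distinct values: {2.9 kHz, 7.2 kHz, 7.9 kHz, 8.6 kHz} → 4.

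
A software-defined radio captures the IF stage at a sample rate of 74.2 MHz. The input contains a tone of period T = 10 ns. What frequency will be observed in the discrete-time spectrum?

T = 10 ns → f = 1/T = 100 MHz.
100 MHz mod fs = 25.8 MHz.
25.8 MHz ≤ fs/2 = 37.1 MHz, appears at 25.8 MHz.

25.8 MHz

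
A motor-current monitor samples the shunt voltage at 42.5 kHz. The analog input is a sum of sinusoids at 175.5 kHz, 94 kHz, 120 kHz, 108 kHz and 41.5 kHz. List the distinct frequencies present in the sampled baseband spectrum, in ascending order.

fs/2 = 21.25 kHz.
175.5 kHz mod fs = 5.5 kHz.
5.5 kHz ≤ fs/2 = 21.25 kHz, appears at 5.5 kHz.
94 kHz mod fs = 9 kHz.
9 kHz ≤ fs/2 = 21.25 kHz, appears at 9 kHz.
120 kHz mod fs = 35 kHz.
35 kHz > fs/2 = 21.25 kHz, folds to fs − 35 kHz = 7.5 kHz.
108 kHz mod fs = 23 kHz.
23 kHz > fs/2 = 21.25 kHz, folds to fs − 23 kHz = 19.5 kHz.
41.5 kHz > fs/2 = 21.25 kHz, folds to fs − 41.5 kHz = 1 kHz.
Distinct values: {1 kHz, 5.5 kHz, 7.5 kHz, 9 kHz, 19.5 kHz}.

1 kHz, 5.5 kHz, 7.5 kHz, 9 kHz, 19.5 kHz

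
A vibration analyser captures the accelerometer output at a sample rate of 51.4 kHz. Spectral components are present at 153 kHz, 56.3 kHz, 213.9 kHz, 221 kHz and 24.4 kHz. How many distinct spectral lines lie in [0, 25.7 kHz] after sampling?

fs/2 = 25.7 kHz.
153 kHz mod fs = 50.2 kHz.
50.2 kHz > fs/2 = 25.7 kHz, folds to fs − 50.2 kHz = 1.2 kHz.
56.3 kHz mod fs = 4.9 kHz.
4.9 kHz ≤ fs/2 = 25.7 kHz, appears at 4.9 kHz.
213.9 kHz mod fs = 8.3 kHz.
8.3 kHz ≤ fs/2 = 25.7 kHz, appears at 8.3 kHz.
221 kHz mod fs = 15.4 kHz.
15.4 kHz ≤ fs/2 = 25.7 kHz, appears at 15.4 kHz.
24.4 kHz ≤ fs/2 = 25.7 kHz, passes unchanged.
Distinct values: {1.2 kHz, 4.9 kHz, 8.3 kHz, 15.4 kHz, 24.4 kHz} → 5.

5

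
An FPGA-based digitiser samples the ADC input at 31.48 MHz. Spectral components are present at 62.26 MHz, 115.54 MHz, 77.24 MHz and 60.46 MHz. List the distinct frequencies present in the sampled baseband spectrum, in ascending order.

fs/2 = 15.74 MHz.
62.26 MHz mod fs = 30.78 MHz.
30.78 MHz > fs/2 = 15.74 MHz, folds to fs − 30.78 MHz = 0.7 MHz.
115.54 MHz mod fs = 21.1 MHz.
21.1 MHz > fs/2 = 15.74 MHz, folds to fs − 21.1 MHz = 10.38 MHz.
77.24 MHz mod fs = 14.28 MHz.
14.28 MHz ≤ fs/2 = 15.74 MHz, appears at 14.28 MHz.
60.46 MHz mod fs = 28.98 MHz.
28.98 MHz > fs/2 = 15.74 MHz, folds to fs − 28.98 MHz = 2.5 MHz.
Distinct values: {0.7 MHz, 2.5 MHz, 10.38 MHz, 14.28 MHz}.

0.7 MHz, 2.5 MHz, 10.38 MHz, 14.28 MHz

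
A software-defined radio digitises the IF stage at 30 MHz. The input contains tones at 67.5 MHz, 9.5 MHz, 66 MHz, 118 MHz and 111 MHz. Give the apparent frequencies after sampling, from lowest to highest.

fs/2 = 15 MHz.
67.5 MHz mod fs = 7.5 MHz.
7.5 MHz ≤ fs/2 = 15 MHz, appears at 7.5 MHz.
9.5 MHz ≤ fs/2 = 15 MHz, passes unchanged.
66 MHz mod fs = 6 MHz.
6 MHz ≤ fs/2 = 15 MHz, appears at 6 MHz.
118 MHz mod fs = 28 MHz.
28 MHz > fs/2 = 15 MHz, folds to fs − 28 MHz = 2 MHz.
111 MHz mod fs = 21 MHz.
21 MHz > fs/2 = 15 MHz, folds to fs − 21 MHz = 9 MHz.
Distinct values: {2 MHz, 6 MHz, 7.5 MHz, 9 MHz, 9.5 MHz}.

2 MHz, 6 MHz, 7.5 MHz, 9 MHz, 9.5 MHz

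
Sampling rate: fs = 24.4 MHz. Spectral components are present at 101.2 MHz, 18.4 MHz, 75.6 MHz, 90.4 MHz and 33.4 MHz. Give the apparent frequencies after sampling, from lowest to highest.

2.4 MHz, 3.6 MHz, 6 MHz, 7.2 MHz, 9 MHz

fs/2 = 12.2 MHz.
101.2 MHz mod fs = 3.6 MHz.
3.6 MHz ≤ fs/2 = 12.2 MHz, appears at 3.6 MHz.
18.4 MHz > fs/2 = 12.2 MHz, folds to fs − 18.4 MHz = 6 MHz.
75.6 MHz mod fs = 2.4 MHz.
2.4 MHz ≤ fs/2 = 12.2 MHz, appears at 2.4 MHz.
90.4 MHz mod fs = 17.2 MHz.
17.2 MHz > fs/2 = 12.2 MHz, folds to fs − 17.2 MHz = 7.2 MHz.
33.4 MHz mod fs = 9 MHz.
9 MHz ≤ fs/2 = 12.2 MHz, appears at 9 MHz.
Distinct values: {2.4 MHz, 3.6 MHz, 6 MHz, 7.2 MHz, 9 MHz}.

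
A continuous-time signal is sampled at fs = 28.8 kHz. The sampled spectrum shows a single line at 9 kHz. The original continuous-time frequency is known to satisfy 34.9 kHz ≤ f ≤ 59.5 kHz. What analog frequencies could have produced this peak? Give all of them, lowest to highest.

37.8 kHz, 48.6 kHz

Frequencies that alias to 9 kHz are k·fs ± 9 kHz for integer k ≥ 0.
k=0: 9 kHz.
k=1: 19.8 kHz, 37.8 kHz.
k=2: 48.6 kHz, 66.6 kHz.
k=3: 77.4 kHz, 95.4 kHz.
Within [34.9 kHz, 59.5 kHz]: 37.8 kHz, 48.6 kHz.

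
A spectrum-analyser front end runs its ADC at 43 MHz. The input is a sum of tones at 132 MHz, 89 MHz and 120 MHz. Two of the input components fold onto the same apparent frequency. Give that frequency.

fs/2 = 21.5 MHz.
132 MHz mod fs = 3 MHz.
3 MHz ≤ fs/2 = 21.5 MHz, appears at 3 MHz.
89 MHz mod fs = 3 MHz.
3 MHz ≤ fs/2 = 21.5 MHz, appears at 3 MHz.
120 MHz mod fs = 34 MHz.
34 MHz > fs/2 = 21.5 MHz, folds to fs − 34 MHz = 9 MHz.
89 MHz and 132 MHz both map to 3 MHz.

3 MHz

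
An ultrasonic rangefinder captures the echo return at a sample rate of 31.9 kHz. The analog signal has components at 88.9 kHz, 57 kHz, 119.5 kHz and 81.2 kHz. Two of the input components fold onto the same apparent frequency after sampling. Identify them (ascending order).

fs/2 = 15.95 kHz.
88.9 kHz mod fs = 25.1 kHz.
25.1 kHz > fs/2 = 15.95 kHz, folds to fs − 25.1 kHz = 6.8 kHz.
57 kHz mod fs = 25.1 kHz.
25.1 kHz > fs/2 = 15.95 kHz, folds to fs − 25.1 kHz = 6.8 kHz.
119.5 kHz mod fs = 23.8 kHz.
23.8 kHz > fs/2 = 15.95 kHz, folds to fs − 23.8 kHz = 8.1 kHz.
81.2 kHz mod fs = 17.4 kHz.
17.4 kHz > fs/2 = 15.95 kHz, folds to fs − 17.4 kHz = 14.5 kHz.
57 kHz and 88.9 kHz both map to 6.8 kHz.

57 kHz, 88.9 kHz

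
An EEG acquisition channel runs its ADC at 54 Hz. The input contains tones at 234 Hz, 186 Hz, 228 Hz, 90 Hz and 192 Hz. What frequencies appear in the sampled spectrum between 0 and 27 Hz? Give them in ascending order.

12 Hz, 18 Hz, 24 Hz

fs/2 = 27 Hz.
234 Hz mod fs = 18 Hz.
18 Hz ≤ fs/2 = 27 Hz, appears at 18 Hz.
186 Hz mod fs = 24 Hz.
24 Hz ≤ fs/2 = 27 Hz, appears at 24 Hz.
228 Hz mod fs = 12 Hz.
12 Hz ≤ fs/2 = 27 Hz, appears at 12 Hz.
90 Hz mod fs = 36 Hz.
36 Hz > fs/2 = 27 Hz, folds to fs − 36 Hz = 18 Hz.
192 Hz mod fs = 30 Hz.
30 Hz > fs/2 = 27 Hz, folds to fs − 30 Hz = 24 Hz.
Distinct values: {12 Hz, 18 Hz, 24 Hz}.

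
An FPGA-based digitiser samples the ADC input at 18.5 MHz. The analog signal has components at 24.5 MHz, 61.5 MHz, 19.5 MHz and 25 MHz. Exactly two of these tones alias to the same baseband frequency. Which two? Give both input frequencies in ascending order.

fs/2 = 9.25 MHz.
24.5 MHz mod fs = 6 MHz.
6 MHz ≤ fs/2 = 9.25 MHz, appears at 6 MHz.
61.5 MHz mod fs = 6 MHz.
6 MHz ≤ fs/2 = 9.25 MHz, appears at 6 MHz.
19.5 MHz mod fs = 1 MHz.
1 MHz ≤ fs/2 = 9.25 MHz, appears at 1 MHz.
25 MHz mod fs = 6.5 MHz.
6.5 MHz ≤ fs/2 = 9.25 MHz, appears at 6.5 MHz.
24.5 MHz and 61.5 MHz both map to 6 MHz.

24.5 MHz, 61.5 MHz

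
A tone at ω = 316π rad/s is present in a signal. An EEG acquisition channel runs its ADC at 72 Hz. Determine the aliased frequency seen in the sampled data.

14 Hz

ω = 316π rad/s → f = ω/(2π) = 158 Hz.
158 Hz mod fs = 14 Hz.
14 Hz ≤ fs/2 = 36 Hz, appears at 14 Hz.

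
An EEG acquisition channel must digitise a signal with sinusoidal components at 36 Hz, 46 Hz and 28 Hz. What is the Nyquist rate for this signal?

92 Hz

Highest-frequency component: 46 Hz.
Nyquist rate = 2 × 46 Hz = 92 Hz.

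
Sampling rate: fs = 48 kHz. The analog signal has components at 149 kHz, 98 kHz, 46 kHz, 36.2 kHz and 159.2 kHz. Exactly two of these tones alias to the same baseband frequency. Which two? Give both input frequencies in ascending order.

fs/2 = 24 kHz.
149 kHz mod fs = 5 kHz.
5 kHz ≤ fs/2 = 24 kHz, appears at 5 kHz.
98 kHz mod fs = 2 kHz.
2 kHz ≤ fs/2 = 24 kHz, appears at 2 kHz.
46 kHz > fs/2 = 24 kHz, folds to fs − 46 kHz = 2 kHz.
36.2 kHz > fs/2 = 24 kHz, folds to fs − 36.2 kHz = 11.8 kHz.
159.2 kHz mod fs = 15.2 kHz.
15.2 kHz ≤ fs/2 = 24 kHz, appears at 15.2 kHz.
46 kHz and 98 kHz both map to 2 kHz.

46 kHz, 98 kHz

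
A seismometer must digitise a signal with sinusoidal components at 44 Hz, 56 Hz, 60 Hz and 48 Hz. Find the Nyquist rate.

Highest-frequency component: 60 Hz.
Nyquist rate = 2 × 60 Hz = 120 Hz.

120 Hz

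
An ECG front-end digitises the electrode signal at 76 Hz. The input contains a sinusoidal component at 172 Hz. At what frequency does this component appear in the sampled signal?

172 Hz mod fs = 20 Hz.
20 Hz ≤ fs/2 = 38 Hz, appears at 20 Hz.

20 Hz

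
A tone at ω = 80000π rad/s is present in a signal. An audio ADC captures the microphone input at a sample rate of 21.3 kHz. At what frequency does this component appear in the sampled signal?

ω = 80000π rad/s → f = ω/(2π) = 40000 Hz = 40 kHz.
40 kHz mod fs = 18.7 kHz.
18.7 kHz > fs/2 = 10.65 kHz, folds to fs − 18.7 kHz = 2.6 kHz.

2.6 kHz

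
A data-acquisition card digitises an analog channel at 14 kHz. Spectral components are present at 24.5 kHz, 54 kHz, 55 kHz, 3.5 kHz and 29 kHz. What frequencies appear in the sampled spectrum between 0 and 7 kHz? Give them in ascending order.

fs/2 = 7 kHz.
24.5 kHz mod fs = 10.5 kHz.
10.5 kHz > fs/2 = 7 kHz, folds to fs − 10.5 kHz = 3.5 kHz.
54 kHz mod fs = 12 kHz.
12 kHz > fs/2 = 7 kHz, folds to fs − 12 kHz = 2 kHz.
55 kHz mod fs = 13 kHz.
13 kHz > fs/2 = 7 kHz, folds to fs − 13 kHz = 1 kHz.
3.5 kHz ≤ fs/2 = 7 kHz, passes unchanged.
29 kHz mod fs = 1 kHz.
1 kHz ≤ fs/2 = 7 kHz, appears at 1 kHz.
Distinct values: {1 kHz, 2 kHz, 3.5 kHz}.

1 kHz, 2 kHz, 3.5 kHz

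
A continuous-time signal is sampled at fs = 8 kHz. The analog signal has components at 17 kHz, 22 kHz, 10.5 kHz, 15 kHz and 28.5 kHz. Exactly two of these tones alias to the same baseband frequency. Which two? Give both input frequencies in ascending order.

15 kHz, 17 kHz

fs/2 = 4 kHz.
17 kHz mod fs = 1 kHz.
1 kHz ≤ fs/2 = 4 kHz, appears at 1 kHz.
22 kHz mod fs = 6 kHz.
6 kHz > fs/2 = 4 kHz, folds to fs − 6 kHz = 2 kHz.
10.5 kHz mod fs = 2.5 kHz.
2.5 kHz ≤ fs/2 = 4 kHz, appears at 2.5 kHz.
15 kHz mod fs = 7 kHz.
7 kHz > fs/2 = 4 kHz, folds to fs − 7 kHz = 1 kHz.
28.5 kHz mod fs = 4.5 kHz.
4.5 kHz > fs/2 = 4 kHz, folds to fs − 4.5 kHz = 3.5 kHz.
15 kHz and 17 kHz both map to 1 kHz.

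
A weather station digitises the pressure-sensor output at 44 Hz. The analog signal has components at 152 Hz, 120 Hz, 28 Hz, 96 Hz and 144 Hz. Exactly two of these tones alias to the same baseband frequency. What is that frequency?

fs/2 = 22 Hz.
152 Hz mod fs = 20 Hz.
20 Hz ≤ fs/2 = 22 Hz, appears at 20 Hz.
120 Hz mod fs = 32 Hz.
32 Hz > fs/2 = 22 Hz, folds to fs − 32 Hz = 12 Hz.
28 Hz > fs/2 = 22 Hz, folds to fs − 28 Hz = 16 Hz.
96 Hz mod fs = 8 Hz.
8 Hz ≤ fs/2 = 22 Hz, appears at 8 Hz.
144 Hz mod fs = 12 Hz.
12 Hz ≤ fs/2 = 22 Hz, appears at 12 Hz.
120 Hz and 144 Hz both map to 12 Hz.

12 Hz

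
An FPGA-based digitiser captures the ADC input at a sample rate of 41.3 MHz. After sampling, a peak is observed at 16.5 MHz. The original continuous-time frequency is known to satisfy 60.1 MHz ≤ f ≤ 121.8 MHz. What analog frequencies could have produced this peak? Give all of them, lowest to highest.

Frequencies that alias to 16.5 MHz are k·fs ± 16.5 MHz for integer k ≥ 0.
k=0: 16.5 MHz.
k=1: 24.8 MHz, 57.8 MHz.
k=2: 66.1 MHz, 99.1 MHz.
k=3: 107.4 MHz, 140.4 MHz.
k=4: 148.7 MHz, 181.7 MHz.
Within [60.1 MHz, 121.8 MHz]: 66.1 MHz, 99.1 MHz, 107.4 MHz.

66.1 MHz, 99.1 MHz, 107.4 MHz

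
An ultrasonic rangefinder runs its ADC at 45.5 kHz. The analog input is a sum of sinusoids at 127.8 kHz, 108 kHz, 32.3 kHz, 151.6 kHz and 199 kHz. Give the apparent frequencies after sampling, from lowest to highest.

8.7 kHz, 13.2 kHz, 15.1 kHz, 17 kHz

fs/2 = 22.75 kHz.
127.8 kHz mod fs = 36.8 kHz.
36.8 kHz > fs/2 = 22.75 kHz, folds to fs − 36.8 kHz = 8.7 kHz.
108 kHz mod fs = 17 kHz.
17 kHz ≤ fs/2 = 22.75 kHz, appears at 17 kHz.
32.3 kHz > fs/2 = 22.75 kHz, folds to fs − 32.3 kHz = 13.2 kHz.
151.6 kHz mod fs = 15.1 kHz.
15.1 kHz ≤ fs/2 = 22.75 kHz, appears at 15.1 kHz.
199 kHz mod fs = 17 kHz.
17 kHz ≤ fs/2 = 22.75 kHz, appears at 17 kHz.
Distinct values: {8.7 kHz, 13.2 kHz, 15.1 kHz, 17 kHz}.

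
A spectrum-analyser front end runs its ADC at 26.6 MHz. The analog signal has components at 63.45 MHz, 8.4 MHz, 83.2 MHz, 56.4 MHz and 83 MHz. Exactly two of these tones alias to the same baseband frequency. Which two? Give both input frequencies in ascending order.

56.4 MHz, 83 MHz

fs/2 = 13.3 MHz.
63.45 MHz mod fs = 10.25 MHz.
10.25 MHz ≤ fs/2 = 13.3 MHz, appears at 10.25 MHz.
8.4 MHz ≤ fs/2 = 13.3 MHz, passes unchanged.
83.2 MHz mod fs = 3.4 MHz.
3.4 MHz ≤ fs/2 = 13.3 MHz, appears at 3.4 MHz.
56.4 MHz mod fs = 3.2 MHz.
3.2 MHz ≤ fs/2 = 13.3 MHz, appears at 3.2 MHz.
83 MHz mod fs = 3.2 MHz.
3.2 MHz ≤ fs/2 = 13.3 MHz, appears at 3.2 MHz.
56.4 MHz and 83 MHz both map to 3.2 MHz.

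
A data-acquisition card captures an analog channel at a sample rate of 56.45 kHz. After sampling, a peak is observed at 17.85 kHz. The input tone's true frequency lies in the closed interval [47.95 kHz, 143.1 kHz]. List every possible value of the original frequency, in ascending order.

74.3 kHz, 95.05 kHz, 130.75 kHz

Frequencies that alias to 17.85 kHz are k·fs ± 17.85 kHz for integer k ≥ 0.
k=0: 17.85 kHz.
k=1: 38.6 kHz, 74.3 kHz.
k=2: 95.05 kHz, 130.75 kHz.
k=3: 151.5 kHz, 187.2 kHz.
Within [47.95 kHz, 143.1 kHz]: 74.3 kHz, 95.05 kHz, 130.75 kHz.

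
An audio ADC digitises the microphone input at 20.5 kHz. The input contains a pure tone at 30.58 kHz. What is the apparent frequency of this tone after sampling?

10.08 kHz

30.58 kHz mod fs = 10.08 kHz.
10.08 kHz ≤ fs/2 = 10.25 kHz, appears at 10.08 kHz.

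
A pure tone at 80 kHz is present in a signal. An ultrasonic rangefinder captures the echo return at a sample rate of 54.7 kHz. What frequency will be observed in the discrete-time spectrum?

80 kHz mod fs = 25.3 kHz.
25.3 kHz ≤ fs/2 = 27.35 kHz, appears at 25.3 kHz.

25.3 kHz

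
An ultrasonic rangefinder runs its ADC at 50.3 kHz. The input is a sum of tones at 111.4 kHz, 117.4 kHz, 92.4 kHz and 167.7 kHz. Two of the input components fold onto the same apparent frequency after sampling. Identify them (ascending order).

fs/2 = 25.15 kHz.
111.4 kHz mod fs = 10.8 kHz.
10.8 kHz ≤ fs/2 = 25.15 kHz, appears at 10.8 kHz.
117.4 kHz mod fs = 16.8 kHz.
16.8 kHz ≤ fs/2 = 25.15 kHz, appears at 16.8 kHz.
92.4 kHz mod fs = 42.1 kHz.
42.1 kHz > fs/2 = 25.15 kHz, folds to fs − 42.1 kHz = 8.2 kHz.
167.7 kHz mod fs = 16.8 kHz.
16.8 kHz ≤ fs/2 = 25.15 kHz, appears at 16.8 kHz.
117.4 kHz and 167.7 kHz both map to 16.8 kHz.

117.4 kHz, 167.7 kHz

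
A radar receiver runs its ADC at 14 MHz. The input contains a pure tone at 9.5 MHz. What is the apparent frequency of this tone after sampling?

4.5 MHz

9.5 MHz > fs/2 = 7 MHz, folds to fs − 9.5 MHz = 4.5 MHz.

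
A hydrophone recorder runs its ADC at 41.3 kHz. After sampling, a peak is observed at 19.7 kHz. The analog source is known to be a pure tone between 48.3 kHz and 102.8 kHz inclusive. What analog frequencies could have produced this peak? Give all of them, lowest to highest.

61 kHz, 62.9 kHz, 102.3 kHz

Frequencies that alias to 19.7 kHz are k·fs ± 19.7 kHz for integer k ≥ 0.
k=0: 19.7 kHz.
k=1: 21.6 kHz, 61 kHz.
k=2: 62.9 kHz, 102.3 kHz.
k=3: 104.2 kHz, 143.6 kHz.
Within [48.3 kHz, 102.8 kHz]: 61 kHz, 62.9 kHz, 102.3 kHz.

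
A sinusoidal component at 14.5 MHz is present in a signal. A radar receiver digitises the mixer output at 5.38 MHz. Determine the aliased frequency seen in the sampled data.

14.5 MHz mod fs = 3.74 MHz.
3.74 MHz > fs/2 = 2.69 MHz, folds to fs − 3.74 MHz = 1.64 MHz.

1.64 MHz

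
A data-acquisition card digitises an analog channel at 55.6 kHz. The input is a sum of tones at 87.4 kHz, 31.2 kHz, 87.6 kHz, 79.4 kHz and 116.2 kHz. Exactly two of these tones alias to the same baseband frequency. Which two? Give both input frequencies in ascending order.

fs/2 = 27.8 kHz.
87.4 kHz mod fs = 31.8 kHz.
31.8 kHz > fs/2 = 27.8 kHz, folds to fs − 31.8 kHz = 23.8 kHz.
31.2 kHz > fs/2 = 27.8 kHz, folds to fs − 31.2 kHz = 24.4 kHz.
87.6 kHz mod fs = 32 kHz.
32 kHz > fs/2 = 27.8 kHz, folds to fs − 32 kHz = 23.6 kHz.
79.4 kHz mod fs = 23.8 kHz.
23.8 kHz ≤ fs/2 = 27.8 kHz, appears at 23.8 kHz.
116.2 kHz mod fs = 5 kHz.
5 kHz ≤ fs/2 = 27.8 kHz, appears at 5 kHz.
79.4 kHz and 87.4 kHz both map to 23.8 kHz.

79.4 kHz, 87.4 kHz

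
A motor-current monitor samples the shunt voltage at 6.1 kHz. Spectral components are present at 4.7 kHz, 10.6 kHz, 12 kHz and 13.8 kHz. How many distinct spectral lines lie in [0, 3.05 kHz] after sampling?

3

fs/2 = 3.05 kHz.
4.7 kHz > fs/2 = 3.05 kHz, folds to fs − 4.7 kHz = 1.4 kHz.
10.6 kHz mod fs = 4.5 kHz.
4.5 kHz > fs/2 = 3.05 kHz, folds to fs − 4.5 kHz = 1.6 kHz.
12 kHz mod fs = 5.9 kHz.
5.9 kHz > fs/2 = 3.05 kHz, folds to fs − 5.9 kHz = 0.2 kHz.
13.8 kHz mod fs = 1.6 kHz.
1.6 kHz ≤ fs/2 = 3.05 kHz, appears at 1.6 kHz.
Distinct values: {0.2 kHz, 1.4 kHz, 1.6 kHz} → 3.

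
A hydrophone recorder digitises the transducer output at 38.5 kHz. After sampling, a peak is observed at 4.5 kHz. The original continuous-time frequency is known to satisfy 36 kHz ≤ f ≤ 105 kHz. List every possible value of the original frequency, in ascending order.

43 kHz, 72.5 kHz, 81.5 kHz

Frequencies that alias to 4.5 kHz are k·fs ± 4.5 kHz for integer k ≥ 0.
k=0: 4.5 kHz.
k=1: 34 kHz, 43 kHz.
k=2: 72.5 kHz, 81.5 kHz.
k=3: 111 kHz, 120 kHz.
Within [36 kHz, 105 kHz]: 43 kHz, 72.5 kHz, 81.5 kHz.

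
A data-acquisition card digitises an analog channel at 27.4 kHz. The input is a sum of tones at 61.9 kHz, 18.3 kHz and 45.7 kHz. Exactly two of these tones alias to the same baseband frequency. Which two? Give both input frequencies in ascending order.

18.3 kHz, 45.7 kHz

fs/2 = 13.7 kHz.
61.9 kHz mod fs = 7.1 kHz.
7.1 kHz ≤ fs/2 = 13.7 kHz, appears at 7.1 kHz.
18.3 kHz > fs/2 = 13.7 kHz, folds to fs − 18.3 kHz = 9.1 kHz.
45.7 kHz mod fs = 18.3 kHz.
18.3 kHz > fs/2 = 13.7 kHz, folds to fs − 18.3 kHz = 9.1 kHz.
18.3 kHz and 45.7 kHz both map to 9.1 kHz.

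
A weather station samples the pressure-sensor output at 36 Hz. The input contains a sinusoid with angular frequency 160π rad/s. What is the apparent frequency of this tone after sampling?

ω = 160π rad/s → f = ω/(2π) = 80 Hz.
80 Hz mod fs = 8 Hz.
8 Hz ≤ fs/2 = 18 Hz, appears at 8 Hz.

8 Hz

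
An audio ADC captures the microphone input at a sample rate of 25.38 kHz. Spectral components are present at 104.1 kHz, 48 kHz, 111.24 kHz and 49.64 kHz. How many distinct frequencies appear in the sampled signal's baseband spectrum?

4

fs/2 = 12.69 kHz.
104.1 kHz mod fs = 2.58 kHz.
2.58 kHz ≤ fs/2 = 12.69 kHz, appears at 2.58 kHz.
48 kHz mod fs = 22.62 kHz.
22.62 kHz > fs/2 = 12.69 kHz, folds to fs − 22.62 kHz = 2.76 kHz.
111.24 kHz mod fs = 9.72 kHz.
9.72 kHz ≤ fs/2 = 12.69 kHz, appears at 9.72 kHz.
49.64 kHz mod fs = 24.26 kHz.
24.26 kHz > fs/2 = 12.69 kHz, folds to fs − 24.26 kHz = 1.12 kHz.
Distinct values: {1.12 kHz, 2.58 kHz, 2.76 kHz, 9.72 kHz} → 4.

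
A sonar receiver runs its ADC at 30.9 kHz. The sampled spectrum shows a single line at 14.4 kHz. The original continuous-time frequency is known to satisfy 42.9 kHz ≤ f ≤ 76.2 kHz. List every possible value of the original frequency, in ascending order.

Frequencies that alias to 14.4 kHz are k·fs ± 14.4 kHz for integer k ≥ 0.
k=0: 14.4 kHz.
k=1: 16.5 kHz, 45.3 kHz.
k=2: 47.4 kHz, 76.2 kHz.
k=3: 78.3 kHz, 107.1 kHz.
Within [42.9 kHz, 76.2 kHz]: 45.3 kHz, 47.4 kHz, 76.2 kHz.

45.3 kHz, 47.4 kHz, 76.2 kHz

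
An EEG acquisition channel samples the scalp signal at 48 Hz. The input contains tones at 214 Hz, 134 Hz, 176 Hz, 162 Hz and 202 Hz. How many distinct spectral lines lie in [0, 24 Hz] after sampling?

4

fs/2 = 24 Hz.
214 Hz mod fs = 22 Hz.
22 Hz ≤ fs/2 = 24 Hz, appears at 22 Hz.
134 Hz mod fs = 38 Hz.
38 Hz > fs/2 = 24 Hz, folds to fs − 38 Hz = 10 Hz.
176 Hz mod fs = 32 Hz.
32 Hz > fs/2 = 24 Hz, folds to fs − 32 Hz = 16 Hz.
162 Hz mod fs = 18 Hz.
18 Hz ≤ fs/2 = 24 Hz, appears at 18 Hz.
202 Hz mod fs = 10 Hz.
10 Hz ≤ fs/2 = 24 Hz, appears at 10 Hz.
Distinct values: {10 Hz, 16 Hz, 18 Hz, 22 Hz} → 4.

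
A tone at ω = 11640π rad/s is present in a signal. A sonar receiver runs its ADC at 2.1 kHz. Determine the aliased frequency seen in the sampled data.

0.48 kHz

ω = 11640π rad/s → f = ω/(2π) = 5820 Hz = 5.82 kHz.
5.82 kHz mod fs = 1.62 kHz.
1.62 kHz > fs/2 = 1.05 kHz, folds to fs − 1.62 kHz = 0.48 kHz.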